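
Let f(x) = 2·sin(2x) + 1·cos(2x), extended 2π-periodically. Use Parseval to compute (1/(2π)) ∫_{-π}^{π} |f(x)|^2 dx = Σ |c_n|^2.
Σ |c_n|^2 = 5/2

Expand |f|^2 and use orthogonality of {sin(nx), cos(mx)} on [-π, π]:
  ∫_{-π}^{π} sin(nx)^2 dx = π, ∫ cos(mx)^2 dx = π, and cross terms integrate to 0.
So ∫_{-π}^{π} f(x)^2 dx = 2^2 · π + 1^2 · π = (4 + 1)π.
Divide by 2π: (4 + 1)/2 = 5/2.
By Parseval, this equals Σ |c_n|^2.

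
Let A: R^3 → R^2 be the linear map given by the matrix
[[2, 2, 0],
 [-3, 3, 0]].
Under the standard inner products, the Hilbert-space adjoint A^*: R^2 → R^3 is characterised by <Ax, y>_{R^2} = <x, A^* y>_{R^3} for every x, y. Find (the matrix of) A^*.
A^* = A^T =
[[2, -3],
 [2, 3],
 [0, 0]]

For real matrices with standard dot products, the defining identity <Ax, y> = <x, A^* y> gives (Ax)^T y = x^T (A^*) y, i.e. x^T A^T y = x^T (A^*) y. Since this holds for all x, y, we must have A^* = A^T. Therefore
A^* =
[[2, -3],
 [2, 3],
 [0, 0]].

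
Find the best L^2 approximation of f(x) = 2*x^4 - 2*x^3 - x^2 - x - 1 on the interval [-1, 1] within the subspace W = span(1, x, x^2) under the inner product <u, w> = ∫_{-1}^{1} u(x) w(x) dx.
g(x) = 5*x^2/7 - 11*x/5 - 41/35

The best approximation g ∈ W is the orthogonal projection of f onto W. Writing g = a_0 + a_1 x + a_2 x^2, the coefficients solve the normal equations G · a = b where
  G_{ij} = <φ_i, φ_j> and b_i = <f, φ_i>, with φ_0 = 1, φ_1 = x, φ_2 = x^2.
G =
  [2, 0, 2/3]
  [0, 2/3, 0]
  [2/3, 0, 2/5],
b = (-28/15, -22/15, -52/105).
Solving gives a_0 = -41/35, a_1 = -11/5, a_2 = 5/7, so
  g(x) = 5*x^2/7 - 11*x/5 - 41/35.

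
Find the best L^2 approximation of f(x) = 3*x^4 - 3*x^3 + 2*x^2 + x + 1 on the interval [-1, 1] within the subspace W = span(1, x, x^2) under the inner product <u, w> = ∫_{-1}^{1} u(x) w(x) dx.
g(x) = 32*x^2/7 - 4*x/5 + 26/35

The best approximation g ∈ W is the orthogonal projection of f onto W. Writing g = a_0 + a_1 x + a_2 x^2, the coefficients solve the normal equations G · a = b where
  G_{ij} = <φ_i, φ_j> and b_i = <f, φ_i>, with φ_0 = 1, φ_1 = x, φ_2 = x^2.
G =
  [2, 0, 2/3]
  [0, 2/3, 0]
  [2/3, 0, 2/5],
b = (68/15, -8/15, 244/105).
Solving gives a_0 = 26/35, a_1 = -4/5, a_2 = 32/7, so
  g(x) = 32*x^2/7 - 4*x/5 + 26/35.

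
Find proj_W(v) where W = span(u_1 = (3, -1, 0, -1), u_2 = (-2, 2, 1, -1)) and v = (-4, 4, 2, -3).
proj_W(v) = (-229/61, 263/61, 140/61, -157/61)

Set up U = [u_1 | ... | u_2] ∈ R^(4×2). The projector onto W = col(U) is P = U (U^T U)^(-1) U^T.
Compute U^T U =
  [11, -7]
  [-7, 10],
and U^T v = (-13, 21).
Solve U^T U · c = U^T v for the coefficients: c = (17/61, 140/61). The projection is proj_W(v) = U c.
Check: (v - proj_W(v)) · u_1 = 0  (should be 0).
Check: (v - proj_W(v)) · u_2 = 0  (should be 0).
Result: proj_W(v) = (-229/61, 263/61, 140/61, -157/61).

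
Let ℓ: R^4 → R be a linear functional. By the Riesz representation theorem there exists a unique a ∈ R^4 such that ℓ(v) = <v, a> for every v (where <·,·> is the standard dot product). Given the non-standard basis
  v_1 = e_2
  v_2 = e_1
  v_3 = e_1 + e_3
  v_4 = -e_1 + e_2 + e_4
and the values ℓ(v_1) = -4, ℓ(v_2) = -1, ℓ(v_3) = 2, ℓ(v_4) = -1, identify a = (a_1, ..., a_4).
a = (-1, -4, 3, 2)

Write a = (a_1, ..., a_4) in the standard basis. For each basis vector v_i, ℓ(v_i) = <v_i, a> is a linear equation in the a_j's. Collect the n equations into a matrix system V a = ℓ, where row i of V is v_i (expressed in the standard basis). Since V is invertible (lower-triangular with 1s on the diagonal, up to permutation), solve by back-substitution:
  V =
[[0, 1, 0, 0],
 [1, 0, 0, 0],
 [1, 0, 1, 0],
 [-1, 1, 0, 1]]
  V a = (-4, -1, 2, -1)
Solving gives a = (-1, -4, 3, 2).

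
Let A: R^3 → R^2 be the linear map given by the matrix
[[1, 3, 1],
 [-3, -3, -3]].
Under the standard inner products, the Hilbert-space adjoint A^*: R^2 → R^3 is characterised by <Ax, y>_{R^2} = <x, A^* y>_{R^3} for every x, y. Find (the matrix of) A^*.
A^* = A^T =
[[1, -3],
 [3, -3],
 [1, -3]]

For real matrices with standard dot products, the defining identity <Ax, y> = <x, A^* y> gives (Ax)^T y = x^T (A^*) y, i.e. x^T A^T y = x^T (A^*) y. Since this holds for all x, y, we must have A^* = A^T. Therefore
A^* =
[[1, -3],
 [3, -3],
 [1, -3]].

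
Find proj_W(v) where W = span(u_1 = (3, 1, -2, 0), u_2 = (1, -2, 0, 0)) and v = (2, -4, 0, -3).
proj_W(v) = (2, -4, 0, 0)

Set up U = [u_1 | ... | u_2] ∈ R^(4×2). The projector onto W = col(U) is P = U (U^T U)^(-1) U^T.
Compute U^T U =
  [14, 1]
  [1, 5],
and U^T v = (2, 10).
Solve U^T U · c = U^T v for the coefficients: c = (0, 2). The projection is proj_W(v) = U c.
Check: (v - proj_W(v)) · u_1 = 0  (should be 0).
Check: (v - proj_W(v)) · u_2 = 0  (should be 0).
Result: proj_W(v) = (2, -4, 0, 0).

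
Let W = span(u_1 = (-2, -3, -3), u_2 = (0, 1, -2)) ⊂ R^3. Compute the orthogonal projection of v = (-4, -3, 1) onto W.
proj_W(v) = (-170/101, -407/101, 49/101)

Set up U = [u_1 | ... | u_2] ∈ R^(3×2). The projector onto W = col(U) is P = U (U^T U)^(-1) U^T.
Compute U^T U =
  [22, 3]
  [3, 5],
and U^T v = (14, -5).
Solve U^T U · c = U^T v for the coefficients: c = (85/101, -152/101). The projection is proj_W(v) = U c.
Check: (v - proj_W(v)) · u_1 = 0  (should be 0).
Check: (v - proj_W(v)) · u_2 = 0  (should be 0).
Result: proj_W(v) = (-170/101, -407/101, 49/101).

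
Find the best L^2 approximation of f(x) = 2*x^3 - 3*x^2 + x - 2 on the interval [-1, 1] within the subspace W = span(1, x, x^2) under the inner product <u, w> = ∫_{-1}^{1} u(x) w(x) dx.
g(x) = -3*x^2 + 11*x/5 - 2

The best approximation g ∈ W is the orthogonal projection of f onto W. Writing g = a_0 + a_1 x + a_2 x^2, the coefficients solve the normal equations G · a = b where
  G_{ij} = <φ_i, φ_j> and b_i = <f, φ_i>, with φ_0 = 1, φ_1 = x, φ_2 = x^2.
G =
  [2, 0, 2/3]
  [0, 2/3, 0]
  [2/3, 0, 2/5],
b = (-6, 22/15, -38/15).
Solving gives a_0 = -2, a_1 = 11/5, a_2 = -3, so
  g(x) = -3*x^2 + 11*x/5 - 2.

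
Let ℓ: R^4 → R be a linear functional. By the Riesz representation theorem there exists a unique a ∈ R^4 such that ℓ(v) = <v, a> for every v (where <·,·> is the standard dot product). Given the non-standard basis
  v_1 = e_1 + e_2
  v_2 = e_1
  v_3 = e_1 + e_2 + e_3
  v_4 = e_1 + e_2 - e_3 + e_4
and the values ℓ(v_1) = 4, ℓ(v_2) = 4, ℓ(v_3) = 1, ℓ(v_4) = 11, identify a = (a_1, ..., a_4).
a = (4, 0, -3, 4)

Write a = (a_1, ..., a_4) in the standard basis. For each basis vector v_i, ℓ(v_i) = <v_i, a> is a linear equation in the a_j's. Collect the n equations into a matrix system V a = ℓ, where row i of V is v_i (expressed in the standard basis). Since V is invertible (lower-triangular with 1s on the diagonal, up to permutation), solve by back-substitution:
  V =
[[1, 1, 0, 0],
 [1, 0, 0, 0],
 [1, 1, 1, 0],
 [1, 1, -1, 1]]
  V a = (4, 4, 1, 11)
Solving gives a = (4, 0, -3, 4).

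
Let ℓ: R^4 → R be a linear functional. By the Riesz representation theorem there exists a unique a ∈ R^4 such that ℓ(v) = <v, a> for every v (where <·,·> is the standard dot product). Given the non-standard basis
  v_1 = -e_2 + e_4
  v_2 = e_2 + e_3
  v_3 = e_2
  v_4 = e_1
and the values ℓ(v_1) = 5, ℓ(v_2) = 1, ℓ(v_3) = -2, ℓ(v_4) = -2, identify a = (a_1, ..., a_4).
a = (-2, -2, 3, 3)

Write a = (a_1, ..., a_4) in the standard basis. For each basis vector v_i, ℓ(v_i) = <v_i, a> is a linear equation in the a_j's. Collect the n equations into a matrix system V a = ℓ, where row i of V is v_i (expressed in the standard basis). Since V is invertible (lower-triangular with 1s on the diagonal, up to permutation), solve by back-substitution:
  V =
[[0, -1, 0, 1],
 [0, 1, 1, 0],
 [0, 1, 0, 0],
 [1, 0, 0, 0]]
  V a = (5, 1, -2, -2)
Solving gives a = (-2, -2, 3, 3).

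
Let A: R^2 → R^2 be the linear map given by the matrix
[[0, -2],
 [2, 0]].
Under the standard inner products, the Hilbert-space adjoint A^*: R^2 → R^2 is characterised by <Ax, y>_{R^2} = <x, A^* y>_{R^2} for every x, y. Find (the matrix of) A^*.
A^* = A^T =
[[0, 2],
 [-2, 0]]

For real matrices with standard dot products, the defining identity <Ax, y> = <x, A^* y> gives (Ax)^T y = x^T (A^*) y, i.e. x^T A^T y = x^T (A^*) y. Since this holds for all x, y, we must have A^* = A^T. Therefore
A^* =
[[0, 2],
 [-2, 0]].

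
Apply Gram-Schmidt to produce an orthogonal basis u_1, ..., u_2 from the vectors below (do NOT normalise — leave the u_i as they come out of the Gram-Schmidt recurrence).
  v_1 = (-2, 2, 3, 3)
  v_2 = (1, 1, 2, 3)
Orthogonal basis:
  u_1 = (-2, 2, 3, 3)
  u_2 = (28/13, -2/13, 7/26, 33/26)

Apply the Gram-Schmidt recurrence
  u_1 = v_1
  u_i = v_i − Σ_{j<i} ((v_i · u_j) / (u_j · u_j)) · u_j.

Step by step this gives:
  u_1 = (-2, 2, 3, 3)
  u_2 = (28/13, -2/13, 7/26, 33/26)

Orthogonality check:
  u_2 · u_1 = 0 (should be 0)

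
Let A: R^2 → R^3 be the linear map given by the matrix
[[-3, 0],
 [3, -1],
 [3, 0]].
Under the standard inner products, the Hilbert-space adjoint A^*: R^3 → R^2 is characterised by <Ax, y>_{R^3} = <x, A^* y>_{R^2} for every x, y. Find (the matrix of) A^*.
A^* = A^T =
[[-3, 3, 3],
 [0, -1, 0]]

For real matrices with standard dot products, the defining identity <Ax, y> = <x, A^* y> gives (Ax)^T y = x^T (A^*) y, i.e. x^T A^T y = x^T (A^*) y. Since this holds for all x, y, we must have A^* = A^T. Therefore
A^* =
[[-3, 3, 3],
 [0, -1, 0]].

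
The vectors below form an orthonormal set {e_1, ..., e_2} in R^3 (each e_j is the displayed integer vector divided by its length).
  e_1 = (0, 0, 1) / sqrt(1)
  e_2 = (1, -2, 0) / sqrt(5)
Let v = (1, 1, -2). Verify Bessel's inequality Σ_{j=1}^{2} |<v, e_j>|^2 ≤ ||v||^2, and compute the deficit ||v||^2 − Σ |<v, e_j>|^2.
Σ |<v, e_j>|^2 = 21/5; ||v||^2 = 6; deficit = 9/5

Write each e_j = u_j / sqrt(<u_j, u_j>) where u_j is the displayed integer vector. Then <v, e_j> = <v, u_j> / sqrt(<u_j, u_j>), so |<v, e_j>|^2 = <v, u_j>^2 / <u_j, u_j>.
Coefficients: <v, e_1> = -2/sqrt(1), <v, e_2> = -1/sqrt(5).
Square and sum: Σ |<v, e_j>|^2 = 21/5.
Compute ||v||^2 = v·v = 6.
Deficit = 6 − 21/5 = 9/5 ≥ 0, confirming Bessel's inequality. (The deficit equals ||v − Σ <v,e_j> e_j||^2, the squared distance from v to span{e_j}.)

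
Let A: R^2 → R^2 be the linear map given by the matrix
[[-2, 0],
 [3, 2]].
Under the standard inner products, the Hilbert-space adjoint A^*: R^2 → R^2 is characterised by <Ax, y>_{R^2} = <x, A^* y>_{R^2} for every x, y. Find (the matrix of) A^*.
A^* = A^T =
[[-2, 3],
 [0, 2]]

For real matrices with standard dot products, the defining identity <Ax, y> = <x, A^* y> gives (Ax)^T y = x^T (A^*) y, i.e. x^T A^T y = x^T (A^*) y. Since this holds for all x, y, we must have A^* = A^T. Therefore
A^* =
[[-2, 3],
 [0, 2]].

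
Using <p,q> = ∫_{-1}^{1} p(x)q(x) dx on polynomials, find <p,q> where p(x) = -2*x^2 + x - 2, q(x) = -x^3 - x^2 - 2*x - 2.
<p,q> = 166/15

Expand the product: p(x)·q(x) = 2*x^5 + x^4 + 5*x^3 + 4*x^2 + 2*x + 4.
∫_{-1}^{1} of each monomial x^k gives [2/(k+1) if k even, 0 if k odd]. Integrating term-by-term (or equivalently evaluating the antiderivative F(x) = x^6/3 + x^5/5 + 5*x^4/4 + 4*x^3/3 + x^2 + 4*x at the endpoints):
  F(1) − F(−1) = 487/60 − (-59/20) = 166/15.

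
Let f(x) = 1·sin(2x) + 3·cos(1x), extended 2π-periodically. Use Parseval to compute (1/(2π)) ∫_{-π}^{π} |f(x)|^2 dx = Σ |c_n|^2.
Σ |c_n|^2 = 5

Expand |f|^2 and use orthogonality of {sin(nx), cos(mx)} on [-π, π]:
  ∫_{-π}^{π} sin(nx)^2 dx = π, ∫ cos(mx)^2 dx = π, and cross terms integrate to 0.
So ∫_{-π}^{π} f(x)^2 dx = 1^2 · π + 3^2 · π = (1 + 9)π.
Divide by 2π: (1 + 9)/2 = 5.
By Parseval, this equals Σ |c_n|^2.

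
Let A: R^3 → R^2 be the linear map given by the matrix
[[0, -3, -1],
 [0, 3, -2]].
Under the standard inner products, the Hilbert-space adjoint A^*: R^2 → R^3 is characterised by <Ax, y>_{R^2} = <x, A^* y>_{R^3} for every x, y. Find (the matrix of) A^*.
A^* = A^T =
[[0, 0],
 [-3, 3],
 [-1, -2]]

For real matrices with standard dot products, the defining identity <Ax, y> = <x, A^* y> gives (Ax)^T y = x^T (A^*) y, i.e. x^T A^T y = x^T (A^*) y. Since this holds for all x, y, we must have A^* = A^T. Therefore
A^* =
[[0, 0],
 [-3, 3],
 [-1, -2]].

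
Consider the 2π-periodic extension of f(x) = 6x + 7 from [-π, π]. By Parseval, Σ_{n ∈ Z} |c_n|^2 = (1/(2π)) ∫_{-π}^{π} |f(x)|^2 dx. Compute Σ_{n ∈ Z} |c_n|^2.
Σ |c_n|^2 = 12π^2 + 49

Expand and integrate term by term over [-π, π]:
  ∫ (6x)^2 dx = 36·(2π^3/3); ∫ 2·6·(7)·x dx = 0 (odd integrand); ∫ 7^2 dx = 49·2π.
So (1/(2π)) ∫_{-π}^{π} (6x + 7)^2 dx = 36π^2/3 + 49 = 12π^2 + 49.
Parseval ⇒ Σ |c_n|^2 = 12π^2 + 49.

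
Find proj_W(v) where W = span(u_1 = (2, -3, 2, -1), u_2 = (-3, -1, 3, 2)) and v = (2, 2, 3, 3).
proj_W(v) = (-49/59, -173/413, 407/413, 234/413)

Set up U = [u_1 | ... | u_2] ∈ R^(4×2). The projector onto W = col(U) is P = U (U^T U)^(-1) U^T.
Compute U^T U =
  [18, 1]
  [1, 23],
and U^T v = (1, 7).
Solve U^T U · c = U^T v for the coefficients: c = (16/413, 125/413). The projection is proj_W(v) = U c.
Check: (v - proj_W(v)) · u_1 = 0  (should be 0).
Check: (v - proj_W(v)) · u_2 = 0  (should be 0).
Result: proj_W(v) = (-49/59, -173/413, 407/413, 234/413).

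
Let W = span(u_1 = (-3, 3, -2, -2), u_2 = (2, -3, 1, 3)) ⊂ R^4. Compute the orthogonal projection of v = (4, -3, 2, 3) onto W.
proj_W(v) = (79/23, -84/23, 51/23, 61/23)

Set up U = [u_1 | ... | u_2] ∈ R^(4×2). The projector onto W = col(U) is P = U (U^T U)^(-1) U^T.
Compute U^T U =
  [26, -23]
  [-23, 23],
and U^T v = (-31, 28).
Solve U^T U · c = U^T v for the coefficients: c = (-1, 5/23). The projection is proj_W(v) = U c.
Check: (v - proj_W(v)) · u_1 = 0  (should be 0).
Check: (v - proj_W(v)) · u_2 = 0  (should be 0).
Result: proj_W(v) = (79/23, -84/23, 51/23, 61/23).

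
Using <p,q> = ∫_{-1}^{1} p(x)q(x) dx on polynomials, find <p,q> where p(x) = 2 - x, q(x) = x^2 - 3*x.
<p,q> = 10/3

Expand the product: p(x)·q(x) = -x^3 + 5*x^2 - 6*x.
∫_{-1}^{1} of each monomial x^k gives [2/(k+1) if k even, 0 if k odd]. Integrating term-by-term (or equivalently evaluating the antiderivative F(x) = -x^4/4 + 5*x^3/3 - 3*x^2 at the endpoints):
  F(1) − F(−1) = -19/12 − (-59/12) = 10/3.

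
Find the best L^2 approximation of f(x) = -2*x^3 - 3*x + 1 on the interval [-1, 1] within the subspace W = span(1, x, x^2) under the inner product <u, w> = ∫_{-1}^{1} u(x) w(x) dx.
g(x) = 1 - 21*x/5

The best approximation g ∈ W is the orthogonal projection of f onto W. Writing g = a_0 + a_1 x + a_2 x^2, the coefficients solve the normal equations G · a = b where
  G_{ij} = <φ_i, φ_j> and b_i = <f, φ_i>, with φ_0 = 1, φ_1 = x, φ_2 = x^2.
G =
  [2, 0, 2/3]
  [0, 2/3, 0]
  [2/3, 0, 2/5],
b = (2, -14/5, 2/3).
Solving gives a_0 = 1, a_1 = -21/5, a_2 = 0, so
  g(x) = 1 - 21*x/5.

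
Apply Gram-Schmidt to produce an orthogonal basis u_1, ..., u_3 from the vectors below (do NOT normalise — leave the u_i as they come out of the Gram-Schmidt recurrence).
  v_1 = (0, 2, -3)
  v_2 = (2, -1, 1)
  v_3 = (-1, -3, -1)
Orthogonal basis:
  u_1 = (0, 2, -3)
  u_2 = (2, -3/13, -2/13)
  u_3 = (-23/53, -138/53, -92/53)

Apply the Gram-Schmidt recurrence
  u_1 = v_1
  u_i = v_i − Σ_{j<i} ((v_i · u_j) / (u_j · u_j)) · u_j.

Step by step this gives:
  u_1 = (0, 2, -3)
  u_2 = (2, -3/13, -2/13)
  u_3 = (-23/53, -138/53, -92/53)

Orthogonality check:
  u_2 · u_1 = 0 (should be 0)
  u_3 · u_1 = 0 (should be 0)
  u_3 · u_2 = 0 (should be 0)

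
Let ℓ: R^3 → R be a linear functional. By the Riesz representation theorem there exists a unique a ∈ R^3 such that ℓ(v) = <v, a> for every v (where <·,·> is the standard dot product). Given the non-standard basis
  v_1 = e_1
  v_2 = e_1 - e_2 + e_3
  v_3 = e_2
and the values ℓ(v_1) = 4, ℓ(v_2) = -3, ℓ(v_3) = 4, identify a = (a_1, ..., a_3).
a = (4, 4, -3)

Write a = (a_1, ..., a_3) in the standard basis. For each basis vector v_i, ℓ(v_i) = <v_i, a> is a linear equation in the a_j's. Collect the n equations into a matrix system V a = ℓ, where row i of V is v_i (expressed in the standard basis). Since V is invertible (lower-triangular with 1s on the diagonal, up to permutation), solve by back-substitution:
  V =
[[1, 0, 0],
 [1, -1, 1],
 [0, 1, 0]]
  V a = (4, -3, 4)
Solving gives a = (4, 4, -3).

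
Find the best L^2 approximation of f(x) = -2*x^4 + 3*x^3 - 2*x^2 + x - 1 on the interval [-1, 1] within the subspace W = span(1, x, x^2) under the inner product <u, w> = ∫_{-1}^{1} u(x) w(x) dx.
g(x) = -26*x^2/7 + 14*x/5 - 29/35

The best approximation g ∈ W is the orthogonal projection of f onto W. Writing g = a_0 + a_1 x + a_2 x^2, the coefficients solve the normal equations G · a = b where
  G_{ij} = <φ_i, φ_j> and b_i = <f, φ_i>, with φ_0 = 1, φ_1 = x, φ_2 = x^2.
G =
  [2, 0, 2/3]
  [0, 2/3, 0]
  [2/3, 0, 2/5],
b = (-62/15, 28/15, -214/105).
Solving gives a_0 = -29/35, a_1 = 14/5, a_2 = -26/7, so
  g(x) = -26*x^2/7 + 14*x/5 - 29/35.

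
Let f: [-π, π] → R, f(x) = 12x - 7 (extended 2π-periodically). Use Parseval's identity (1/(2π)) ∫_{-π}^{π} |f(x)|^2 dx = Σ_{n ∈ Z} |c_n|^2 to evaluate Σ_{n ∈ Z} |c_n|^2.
Σ |c_n|^2 = 48π^2 + 49

Expand and integrate term by term over [-π, π]:
  ∫ (12x)^2 dx = 144·(2π^3/3); ∫ 2·12·(-7)·x dx = 0 (odd integrand); ∫ (-7)^2 dx = 49·2π.
So (1/(2π)) ∫_{-π}^{π} (12x - 7)^2 dx = 144π^2/3 + 49 = 48π^2 + 49.
Parseval ⇒ Σ |c_n|^2 = 48π^2 + 49.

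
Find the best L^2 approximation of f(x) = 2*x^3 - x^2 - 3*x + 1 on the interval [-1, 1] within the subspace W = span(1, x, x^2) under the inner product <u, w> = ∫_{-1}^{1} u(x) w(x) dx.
g(x) = -x^2 - 9*x/5 + 1

The best approximation g ∈ W is the orthogonal projection of f onto W. Writing g = a_0 + a_1 x + a_2 x^2, the coefficients solve the normal equations G · a = b where
  G_{ij} = <φ_i, φ_j> and b_i = <f, φ_i>, with φ_0 = 1, φ_1 = x, φ_2 = x^2.
G =
  [2, 0, 2/3]
  [0, 2/3, 0]
  [2/3, 0, 2/5],
b = (4/3, -6/5, 4/15).
Solving gives a_0 = 1, a_1 = -9/5, a_2 = -1, so
  g(x) = -x^2 - 9*x/5 + 1.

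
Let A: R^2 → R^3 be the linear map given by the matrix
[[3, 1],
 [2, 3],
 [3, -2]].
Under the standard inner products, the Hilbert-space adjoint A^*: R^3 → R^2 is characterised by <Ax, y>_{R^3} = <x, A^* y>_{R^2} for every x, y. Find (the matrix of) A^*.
A^* = A^T =
[[3, 2, 3],
 [1, 3, -2]]

For real matrices with standard dot products, the defining identity <Ax, y> = <x, A^* y> gives (Ax)^T y = x^T (A^*) y, i.e. x^T A^T y = x^T (A^*) y. Since this holds for all x, y, we must have A^* = A^T. Therefore
A^* =
[[3, 2, 3],
 [1, 3, -2]].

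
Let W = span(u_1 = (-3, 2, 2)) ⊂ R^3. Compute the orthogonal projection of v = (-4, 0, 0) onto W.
proj_W(v) = (-36/17, 24/17, 24/17)

Set up U = [u_1 | ... | u_1] ∈ R^(3×1). The projector onto W = col(U) is P = U (U^T U)^(-1) U^T.
Compute U^T U =
  [17],
and U^T v = (12).
Solve U^T U · c = U^T v for the coefficients: c = (12/17). The projection is proj_W(v) = U c.
Check: (v - proj_W(v)) · u_1 = 0  (should be 0).
Result: proj_W(v) = (-36/17, 24/17, 24/17).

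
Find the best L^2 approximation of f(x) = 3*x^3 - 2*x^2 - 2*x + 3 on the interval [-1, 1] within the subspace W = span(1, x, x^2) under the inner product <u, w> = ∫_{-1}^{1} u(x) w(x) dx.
g(x) = -2*x^2 - x/5 + 3

The best approximation g ∈ W is the orthogonal projection of f onto W. Writing g = a_0 + a_1 x + a_2 x^2, the coefficients solve the normal equations G · a = b where
  G_{ij} = <φ_i, φ_j> and b_i = <f, φ_i>, with φ_0 = 1, φ_1 = x, φ_2 = x^2.
G =
  [2, 0, 2/3]
  [0, 2/3, 0]
  [2/3, 0, 2/5],
b = (14/3, -2/15, 6/5).
Solving gives a_0 = 3, a_1 = -1/5, a_2 = -2, so
  g(x) = -2*x^2 - x/5 + 3.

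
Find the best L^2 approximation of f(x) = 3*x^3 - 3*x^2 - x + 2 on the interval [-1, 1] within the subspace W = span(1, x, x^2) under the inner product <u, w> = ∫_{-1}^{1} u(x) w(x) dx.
g(x) = -3*x^2 + 4*x/5 + 2

The best approximation g ∈ W is the orthogonal projection of f onto W. Writing g = a_0 + a_1 x + a_2 x^2, the coefficients solve the normal equations G · a = b where
  G_{ij} = <φ_i, φ_j> and b_i = <f, φ_i>, with φ_0 = 1, φ_1 = x, φ_2 = x^2.
G =
  [2, 0, 2/3]
  [0, 2/3, 0]
  [2/3, 0, 2/5],
b = (2, 8/15, 2/15).
Solving gives a_0 = 2, a_1 = 4/5, a_2 = -3, so
  g(x) = -3*x^2 + 4*x/5 + 2.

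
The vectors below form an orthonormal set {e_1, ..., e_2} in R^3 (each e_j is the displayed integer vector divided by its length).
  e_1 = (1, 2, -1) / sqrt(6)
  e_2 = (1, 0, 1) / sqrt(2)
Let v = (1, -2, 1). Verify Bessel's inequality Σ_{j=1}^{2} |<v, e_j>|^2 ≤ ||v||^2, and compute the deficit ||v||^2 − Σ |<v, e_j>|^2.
Σ |<v, e_j>|^2 = 14/3; ||v||^2 = 6; deficit = 4/3

Write each e_j = u_j / sqrt(<u_j, u_j>) where u_j is the displayed integer vector. Then <v, e_j> = <v, u_j> / sqrt(<u_j, u_j>), so |<v, e_j>|^2 = <v, u_j>^2 / <u_j, u_j>.
Coefficients: <v, e_1> = -4/sqrt(6), <v, e_2> = 2/sqrt(2).
Square and sum: Σ |<v, e_j>|^2 = 14/3.
Compute ||v||^2 = v·v = 6.
Deficit = 6 − 14/3 = 4/3 ≥ 0, confirming Bessel's inequality. (The deficit equals ||v − Σ <v,e_j> e_j||^2, the squared distance from v to span{e_j}.)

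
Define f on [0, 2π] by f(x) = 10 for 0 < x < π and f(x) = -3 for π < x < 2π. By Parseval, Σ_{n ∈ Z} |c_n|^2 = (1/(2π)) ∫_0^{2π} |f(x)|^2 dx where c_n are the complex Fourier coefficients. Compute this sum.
Σ |c_n|^2 = 109/2

Parseval equates the L^2 energy of f (normalised by 1/(2π)) with the ℓ^2 sum of its Fourier coefficients: (1/(2π)) ∫_0^{2π} |f|^2 = Σ |c_n|^2.
Compute the left side: (1/(2π)) [∫_0^π 10^2 dx + ∫_π^{2π} (-3)^2 dx] = (1/(2π)) · (100π + 9π) = (100 + 9)/2 = 109/2.
So Σ_{n ∈ Z} |c_n|^2 = 109/2.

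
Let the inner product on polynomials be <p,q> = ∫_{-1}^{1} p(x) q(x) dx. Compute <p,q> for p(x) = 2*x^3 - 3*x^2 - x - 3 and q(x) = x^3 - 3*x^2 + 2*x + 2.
<p,q> = -626/105

Expand the product: p(x)·q(x) = 2*x^6 - 9*x^5 + 12*x^4 - 2*x^3 + x^2 - 8*x - 6.
∫_{-1}^{1} of each monomial x^k gives [2/(k+1) if k even, 0 if k odd]. Integrating term-by-term (or equivalently evaluating the antiderivative F(x) = 2*x^7/7 - 3*x^6/2 + 12*x^5/5 - x^4/2 + x^3/3 - 4*x^2 - 6*x at the endpoints):
  F(1) − F(−1) = -943/105 − (-317/105) = -626/105.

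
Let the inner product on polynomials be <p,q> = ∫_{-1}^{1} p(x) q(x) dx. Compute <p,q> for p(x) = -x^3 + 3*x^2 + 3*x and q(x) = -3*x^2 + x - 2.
<p,q> = -6

Expand the product: p(x)·q(x) = 3*x^5 - 10*x^4 - 4*x^3 - 3*x^2 - 6*x.
∫_{-1}^{1} of each monomial x^k gives [2/(k+1) if k even, 0 if k odd]. Integrating term-by-term (or equivalently evaluating the antiderivative F(x) = x^6/2 - 2*x^5 - x^4 - x^3 - 3*x^2 at the endpoints):
  F(1) − F(−1) = -13/2 − (-1/2) = -6.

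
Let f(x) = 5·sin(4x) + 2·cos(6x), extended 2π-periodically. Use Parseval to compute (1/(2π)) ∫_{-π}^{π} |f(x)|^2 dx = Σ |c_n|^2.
Σ |c_n|^2 = 29/2

Expand |f|^2 and use orthogonality of {sin(nx), cos(mx)} on [-π, π]:
  ∫_{-π}^{π} sin(nx)^2 dx = π, ∫ cos(mx)^2 dx = π, and cross terms integrate to 0.
So ∫_{-π}^{π} f(x)^2 dx = 5^2 · π + 2^2 · π = (25 + 4)π.
Divide by 2π: (25 + 4)/2 = 29/2.
By Parseval, this equals Σ |c_n|^2.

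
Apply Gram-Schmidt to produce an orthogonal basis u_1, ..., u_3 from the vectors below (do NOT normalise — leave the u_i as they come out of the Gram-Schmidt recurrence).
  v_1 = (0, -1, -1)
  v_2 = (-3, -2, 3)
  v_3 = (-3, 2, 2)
Orthogonal basis:
  u_1 = (0, -1, -1)
  u_2 = (-3, -5/2, 5/2)
  u_3 = (-75/43, 45/43, -45/43)

Apply the Gram-Schmidt recurrence
  u_1 = v_1
  u_i = v_i − Σ_{j<i} ((v_i · u_j) / (u_j · u_j)) · u_j.

Step by step this gives:
  u_1 = (0, -1, -1)
  u_2 = (-3, -5/2, 5/2)
  u_3 = (-75/43, 45/43, -45/43)

Orthogonality check:
  u_2 · u_1 = 0 (should be 0)
  u_3 · u_1 = 0 (should be 0)
  u_3 · u_2 = 0 (should be 0)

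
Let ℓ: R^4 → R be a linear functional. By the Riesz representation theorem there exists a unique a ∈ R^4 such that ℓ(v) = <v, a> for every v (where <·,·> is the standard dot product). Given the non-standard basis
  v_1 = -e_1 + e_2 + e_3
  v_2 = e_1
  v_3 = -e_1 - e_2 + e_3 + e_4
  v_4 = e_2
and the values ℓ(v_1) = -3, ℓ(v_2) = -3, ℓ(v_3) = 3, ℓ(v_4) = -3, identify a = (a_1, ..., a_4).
a = (-3, -3, -3, 0)

Write a = (a_1, ..., a_4) in the standard basis. For each basis vector v_i, ℓ(v_i) = <v_i, a> is a linear equation in the a_j's. Collect the n equations into a matrix system V a = ℓ, where row i of V is v_i (expressed in the standard basis). Since V is invertible (lower-triangular with 1s on the diagonal, up to permutation), solve by back-substitution:
  V =
[[-1, 1, 1, 0],
 [1, 0, 0, 0],
 [-1, -1, 1, 1],
 [0, 1, 0, 0]]
  V a = (-3, -3, 3, -3)
Solving gives a = (-3, -3, -3, 0).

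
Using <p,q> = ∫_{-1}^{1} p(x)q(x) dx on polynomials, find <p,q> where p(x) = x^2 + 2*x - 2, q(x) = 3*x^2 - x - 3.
<p,q> = 88/15

Expand the product: p(x)·q(x) = 3*x^4 + 5*x^3 - 11*x^2 - 4*x + 6.
∫_{-1}^{1} of each monomial x^k gives [2/(k+1) if k even, 0 if k odd]. Integrating term-by-term (or equivalently evaluating the antiderivative F(x) = 3*x^5/5 + 5*x^4/4 - 11*x^3/3 - 2*x^2 + 6*x at the endpoints):
  F(1) − F(−1) = 131/60 − (-221/60) = 88/15.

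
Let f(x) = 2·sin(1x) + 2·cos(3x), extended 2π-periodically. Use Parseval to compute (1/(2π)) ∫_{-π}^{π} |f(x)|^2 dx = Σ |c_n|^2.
Σ |c_n|^2 = 4

Expand |f|^2 and use orthogonality of {sin(nx), cos(mx)} on [-π, π]:
  ∫_{-π}^{π} sin(nx)^2 dx = π, ∫ cos(mx)^2 dx = π, and cross terms integrate to 0.
So ∫_{-π}^{π} f(x)^2 dx = 2^2 · π + 2^2 · π = (4 + 4)π.
Divide by 2π: (4 + 4)/2 = 4.
By Parseval, this equals Σ |c_n|^2.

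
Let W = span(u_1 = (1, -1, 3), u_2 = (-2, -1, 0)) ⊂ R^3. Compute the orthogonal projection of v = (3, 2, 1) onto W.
proj_W(v) = (10/3, 4/3, 2/3)

Set up U = [u_1 | ... | u_2] ∈ R^(3×2). The projector onto W = col(U) is P = U (U^T U)^(-1) U^T.
Compute U^T U =
  [11, -1]
  [-1, 5],
and U^T v = (4, -8).
Solve U^T U · c = U^T v for the coefficients: c = (2/9, -14/9). The projection is proj_W(v) = U c.
Check: (v - proj_W(v)) · u_1 = 0  (should be 0).
Check: (v - proj_W(v)) · u_2 = 0  (should be 0).
Result: proj_W(v) = (10/3, 4/3, 2/3).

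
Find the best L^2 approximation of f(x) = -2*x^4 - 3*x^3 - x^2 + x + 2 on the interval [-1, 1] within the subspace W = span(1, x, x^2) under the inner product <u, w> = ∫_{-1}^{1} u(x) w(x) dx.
g(x) = -19*x^2/7 - 4*x/5 + 76/35

The best approximation g ∈ W is the orthogonal projection of f onto W. Writing g = a_0 + a_1 x + a_2 x^2, the coefficients solve the normal equations G · a = b where
  G_{ij} = <φ_i, φ_j> and b_i = <f, φ_i>, with φ_0 = 1, φ_1 = x, φ_2 = x^2.
G =
  [2, 0, 2/3]
  [0, 2/3, 0]
  [2/3, 0, 2/5],
b = (38/15, -8/15, 38/105).
Solving gives a_0 = 76/35, a_1 = -4/5, a_2 = -19/7, so
  g(x) = -19*x^2/7 - 4*x/5 + 76/35.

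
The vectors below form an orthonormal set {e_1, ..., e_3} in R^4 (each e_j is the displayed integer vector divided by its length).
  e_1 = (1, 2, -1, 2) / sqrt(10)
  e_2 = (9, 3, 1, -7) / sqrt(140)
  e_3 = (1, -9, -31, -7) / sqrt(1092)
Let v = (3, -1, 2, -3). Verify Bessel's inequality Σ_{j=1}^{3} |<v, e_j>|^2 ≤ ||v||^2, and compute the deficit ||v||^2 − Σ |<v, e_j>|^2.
Σ |<v, e_j>|^2 = 1673/78; ||v||^2 = 23; deficit = 121/78

Write each e_j = u_j / sqrt(<u_j, u_j>) where u_j is the displayed integer vector. Then <v, e_j> = <v, u_j> / sqrt(<u_j, u_j>), so |<v, e_j>|^2 = <v, u_j>^2 / <u_j, u_j>.
Coefficients: <v, e_1> = -7/sqrt(10), <v, e_2> = 47/sqrt(140), <v, e_3> = -29/sqrt(1092).
Square and sum: Σ |<v, e_j>|^2 = 1673/78.
Compute ||v||^2 = v·v = 23.
Deficit = 23 − 1673/78 = 121/78 ≥ 0, confirming Bessel's inequality. (The deficit equals ||v − Σ <v,e_j> e_j||^2, the squared distance from v to span{e_j}.)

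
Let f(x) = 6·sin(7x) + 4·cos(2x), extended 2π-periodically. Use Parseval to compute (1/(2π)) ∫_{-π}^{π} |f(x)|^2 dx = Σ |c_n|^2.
Σ |c_n|^2 = 26

Expand |f|^2 and use orthogonality of {sin(nx), cos(mx)} on [-π, π]:
  ∫_{-π}^{π} sin(nx)^2 dx = π, ∫ cos(mx)^2 dx = π, and cross terms integrate to 0.
So ∫_{-π}^{π} f(x)^2 dx = 6^2 · π + 4^2 · π = (36 + 16)π.
Divide by 2π: (36 + 16)/2 = 26.
By Parseval, this equals Σ |c_n|^2.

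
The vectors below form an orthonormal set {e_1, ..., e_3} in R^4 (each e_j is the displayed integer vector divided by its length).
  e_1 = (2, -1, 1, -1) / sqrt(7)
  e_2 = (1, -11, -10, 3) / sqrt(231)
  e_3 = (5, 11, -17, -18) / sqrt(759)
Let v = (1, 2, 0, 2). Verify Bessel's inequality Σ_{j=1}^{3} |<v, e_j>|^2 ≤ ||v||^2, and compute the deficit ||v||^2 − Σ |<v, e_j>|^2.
Σ |<v, e_j>|^2 = 38/23; ||v||^2 = 9; deficit = 169/23

Write each e_j = u_j / sqrt(<u_j, u_j>) where u_j is the displayed integer vector. Then <v, e_j> = <v, u_j> / sqrt(<u_j, u_j>), so |<v, e_j>|^2 = <v, u_j>^2 / <u_j, u_j>.
Coefficients: <v, e_1> = -2/sqrt(7), <v, e_2> = -15/sqrt(231), <v, e_3> = -9/sqrt(759).
Square and sum: Σ |<v, e_j>|^2 = 38/23.
Compute ||v||^2 = v·v = 9.
Deficit = 9 − 38/23 = 169/23 ≥ 0, confirming Bessel's inequality. (The deficit equals ||v − Σ <v,e_j> e_j||^2, the squared distance from v to span{e_j}.)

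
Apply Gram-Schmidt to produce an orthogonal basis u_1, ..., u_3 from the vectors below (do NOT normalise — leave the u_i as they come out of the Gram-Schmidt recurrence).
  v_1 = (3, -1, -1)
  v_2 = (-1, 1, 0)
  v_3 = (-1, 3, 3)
Orthogonal basis:
  u_1 = (3, -1, -1)
  u_2 = (1/11, 7/11, -4/11)
  u_3 = (4/3, 4/3, 8/3)

Apply the Gram-Schmidt recurrence
  u_1 = v_1
  u_i = v_i − Σ_{j<i} ((v_i · u_j) / (u_j · u_j)) · u_j.

Step by step this gives:
  u_1 = (3, -1, -1)
  u_2 = (1/11, 7/11, -4/11)
  u_3 = (4/3, 4/3, 8/3)

Orthogonality check:
  u_2 · u_1 = 0 (should be 0)
  u_3 · u_1 = 0 (should be 0)
  u_3 · u_2 = 0 (should be 0)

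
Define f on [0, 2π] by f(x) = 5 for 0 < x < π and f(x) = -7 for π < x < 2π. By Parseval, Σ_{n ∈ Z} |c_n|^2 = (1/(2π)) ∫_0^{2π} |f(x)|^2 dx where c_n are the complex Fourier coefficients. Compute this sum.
Σ |c_n|^2 = 37

Parseval equates the L^2 energy of f (normalised by 1/(2π)) with the ℓ^2 sum of its Fourier coefficients: (1/(2π)) ∫_0^{2π} |f|^2 = Σ |c_n|^2.
Compute the left side: (1/(2π)) [∫_0^π 5^2 dx + ∫_π^{2π} (-7)^2 dx] = (1/(2π)) · (25π + 49π) = (25 + 49)/2 = 37.
So Σ_{n ∈ Z} |c_n|^2 = 37.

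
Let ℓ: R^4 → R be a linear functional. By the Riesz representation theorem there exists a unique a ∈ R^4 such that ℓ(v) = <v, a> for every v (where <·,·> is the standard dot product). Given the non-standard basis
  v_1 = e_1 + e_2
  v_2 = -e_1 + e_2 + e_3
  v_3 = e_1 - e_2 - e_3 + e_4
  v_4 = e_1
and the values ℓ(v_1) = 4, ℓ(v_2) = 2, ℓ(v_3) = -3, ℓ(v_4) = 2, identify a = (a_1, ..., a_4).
a = (2, 2, 2, -1)

Write a = (a_1, ..., a_4) in the standard basis. For each basis vector v_i, ℓ(v_i) = <v_i, a> is a linear equation in the a_j's. Collect the n equations into a matrix system V a = ℓ, where row i of V is v_i (expressed in the standard basis). Since V is invertible (lower-triangular with 1s on the diagonal, up to permutation), solve by back-substitution:
  V =
[[1, 1, 0, 0],
 [-1, 1, 1, 0],
 [1, -1, -1, 1],
 [1, 0, 0, 0]]
  V a = (4, 2, -3, 2)
Solving gives a = (2, 2, 2, -1).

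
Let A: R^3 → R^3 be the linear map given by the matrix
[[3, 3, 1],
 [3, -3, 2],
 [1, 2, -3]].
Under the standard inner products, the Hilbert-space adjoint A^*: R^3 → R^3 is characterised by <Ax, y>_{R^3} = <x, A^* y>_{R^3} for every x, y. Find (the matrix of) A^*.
A^* = A^T =
[[3, 3, 1],
 [3, -3, 2],
 [1, 2, -3]]

For real matrices with standard dot products, the defining identity <Ax, y> = <x, A^* y> gives (Ax)^T y = x^T (A^*) y, i.e. x^T A^T y = x^T (A^*) y. Since this holds for all x, y, we must have A^* = A^T. Therefore
A^* =
[[3, 3, 1],
 [3, -3, 2],
 [1, 2, -3]].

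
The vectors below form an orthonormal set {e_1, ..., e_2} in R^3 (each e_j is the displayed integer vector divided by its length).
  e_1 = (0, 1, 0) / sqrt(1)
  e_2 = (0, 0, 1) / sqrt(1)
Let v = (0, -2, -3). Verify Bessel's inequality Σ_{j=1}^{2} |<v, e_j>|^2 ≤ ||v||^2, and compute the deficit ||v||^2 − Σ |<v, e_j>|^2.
Σ |<v, e_j>|^2 = 13; ||v||^2 = 13; deficit = 0

Write each e_j = u_j / sqrt(<u_j, u_j>) where u_j is the displayed integer vector. Then <v, e_j> = <v, u_j> / sqrt(<u_j, u_j>), so |<v, e_j>|^2 = <v, u_j>^2 / <u_j, u_j>.
Coefficients: <v, e_1> = -2/sqrt(1), <v, e_2> = -3/sqrt(1).
Square and sum: Σ |<v, e_j>|^2 = 13.
Compute ||v||^2 = v·v = 13.
Deficit = 13 − 13 = 0 ≥ 0, confirming Bessel's inequality. (The deficit equals ||v − Σ <v,e_j> e_j||^2, the squared distance from v to span{e_j}.)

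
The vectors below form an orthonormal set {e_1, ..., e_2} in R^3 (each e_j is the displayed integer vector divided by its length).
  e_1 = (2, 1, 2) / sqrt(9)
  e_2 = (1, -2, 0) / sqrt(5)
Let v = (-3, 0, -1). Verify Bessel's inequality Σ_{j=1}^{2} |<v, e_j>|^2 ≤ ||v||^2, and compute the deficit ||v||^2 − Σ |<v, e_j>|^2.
Σ |<v, e_j>|^2 = 401/45; ||v||^2 = 10; deficit = 49/45

Write each e_j = u_j / sqrt(<u_j, u_j>) where u_j is the displayed integer vector. Then <v, e_j> = <v, u_j> / sqrt(<u_j, u_j>), so |<v, e_j>|^2 = <v, u_j>^2 / <u_j, u_j>.
Coefficients: <v, e_1> = -8/sqrt(9), <v, e_2> = -3/sqrt(5).
Square and sum: Σ |<v, e_j>|^2 = 401/45.
Compute ||v||^2 = v·v = 10.
Deficit = 10 − 401/45 = 49/45 ≥ 0, confirming Bessel's inequality. (The deficit equals ||v − Σ <v,e_j> e_j||^2, the squared distance from v to span{e_j}.)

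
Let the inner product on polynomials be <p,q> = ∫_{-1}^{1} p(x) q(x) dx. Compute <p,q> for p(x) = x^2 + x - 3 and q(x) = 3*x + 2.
<p,q> = -26/3

Expand the product: p(x)·q(x) = 3*x^3 + 5*x^2 - 7*x - 6.
∫_{-1}^{1} of each monomial x^k gives [2/(k+1) if k even, 0 if k odd]. Integrating term-by-term (or equivalently evaluating the antiderivative F(x) = 3*x^4/4 + 5*x^3/3 - 7*x^2/2 - 6*x at the endpoints):
  F(1) − F(−1) = -85/12 − (19/12) = -26/3.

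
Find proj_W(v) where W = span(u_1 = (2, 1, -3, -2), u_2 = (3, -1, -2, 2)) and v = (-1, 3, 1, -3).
proj_W(v) = (-20/11, 18/11, 2/11, -36/11)

Set up U = [u_1 | ... | u_2] ∈ R^(4×2). The projector onto W = col(U) is P = U (U^T U)^(-1) U^T.
Compute U^T U =
  [18, 7]
  [7, 18],
and U^T v = (4, -14).
Solve U^T U · c = U^T v for the coefficients: c = (34/55, -56/55). The projection is proj_W(v) = U c.
Check: (v - proj_W(v)) · u_1 = 0  (should be 0).
Check: (v - proj_W(v)) · u_2 = 0  (should be 0).
Result: proj_W(v) = (-20/11, 18/11, 2/11, -36/11).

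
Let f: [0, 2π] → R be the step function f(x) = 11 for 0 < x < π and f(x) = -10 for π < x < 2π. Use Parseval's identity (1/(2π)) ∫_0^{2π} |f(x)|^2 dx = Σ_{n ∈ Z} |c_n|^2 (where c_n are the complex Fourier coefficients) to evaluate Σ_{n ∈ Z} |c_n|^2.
Σ |c_n|^2 = 221/2

Parseval equates the L^2 energy of f (normalised by 1/(2π)) with the ℓ^2 sum of its Fourier coefficients: (1/(2π)) ∫_0^{2π} |f|^2 = Σ |c_n|^2.
Compute the left side: (1/(2π)) [∫_0^π 11^2 dx + ∫_π^{2π} (-10)^2 dx] = (1/(2π)) · (121π + 100π) = (121 + 100)/2 = 221/2.
So Σ_{n ∈ Z} |c_n|^2 = 221/2.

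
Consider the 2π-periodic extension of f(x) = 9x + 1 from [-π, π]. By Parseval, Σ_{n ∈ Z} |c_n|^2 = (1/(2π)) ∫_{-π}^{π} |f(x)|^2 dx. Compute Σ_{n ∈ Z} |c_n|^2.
Σ |c_n|^2 = 27π^2 + 1

Expand and integrate term by term over [-π, π]:
  ∫ (9x)^2 dx = 81·(2π^3/3); ∫ 2·9·(1)·x dx = 0 (odd integrand); ∫ 1^2 dx = 1·2π.
So (1/(2π)) ∫_{-π}^{π} (9x + 1)^2 dx = 81π^2/3 + 1 = 27π^2 + 1.
Parseval ⇒ Σ |c_n|^2 = 27π^2 + 1.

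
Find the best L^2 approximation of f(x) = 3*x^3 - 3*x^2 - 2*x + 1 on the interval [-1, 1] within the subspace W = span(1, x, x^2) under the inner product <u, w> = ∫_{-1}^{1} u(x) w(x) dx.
g(x) = -3*x^2 - x/5 + 1

The best approximation g ∈ W is the orthogonal projection of f onto W. Writing g = a_0 + a_1 x + a_2 x^2, the coefficients solve the normal equations G · a = b where
  G_{ij} = <φ_i, φ_j> and b_i = <f, φ_i>, with φ_0 = 1, φ_1 = x, φ_2 = x^2.
G =
  [2, 0, 2/3]
  [0, 2/3, 0]
  [2/3, 0, 2/5],
b = (0, -2/15, -8/15).
Solving gives a_0 = 1, a_1 = -1/5, a_2 = -3, so
  g(x) = -3*x^2 - x/5 + 1.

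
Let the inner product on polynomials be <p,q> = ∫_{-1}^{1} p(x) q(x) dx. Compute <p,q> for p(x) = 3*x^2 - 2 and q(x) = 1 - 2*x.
<p,q> = -2

Expand the product: p(x)·q(x) = -6*x^3 + 3*x^2 + 4*x - 2.
∫_{-1}^{1} of each monomial x^k gives [2/(k+1) if k even, 0 if k odd]. Integrating term-by-term (or equivalently evaluating the antiderivative F(x) = -3*x^4/2 + x^3 + 2*x^2 - 2*x at the endpoints):
  F(1) − F(−1) = -1/2 − (3/2) = -2.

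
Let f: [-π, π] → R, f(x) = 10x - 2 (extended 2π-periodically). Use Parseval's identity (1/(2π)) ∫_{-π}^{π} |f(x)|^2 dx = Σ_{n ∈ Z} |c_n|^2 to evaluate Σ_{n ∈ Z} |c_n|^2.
Σ |c_n|^2 = 100π^2/3 + 4

Expand and integrate term by term over [-π, π]:
  ∫ (10x)^2 dx = 100·(2π^3/3); ∫ 2·10·(-2)·x dx = 0 (odd integrand); ∫ (-2)^2 dx = 4·2π.
So (1/(2π)) ∫_{-π}^{π} (10x - 2)^2 dx = 100π^2/3 + 4 = 100π^2/3 + 4.
Parseval ⇒ Σ |c_n|^2 = 100π^2/3 + 4.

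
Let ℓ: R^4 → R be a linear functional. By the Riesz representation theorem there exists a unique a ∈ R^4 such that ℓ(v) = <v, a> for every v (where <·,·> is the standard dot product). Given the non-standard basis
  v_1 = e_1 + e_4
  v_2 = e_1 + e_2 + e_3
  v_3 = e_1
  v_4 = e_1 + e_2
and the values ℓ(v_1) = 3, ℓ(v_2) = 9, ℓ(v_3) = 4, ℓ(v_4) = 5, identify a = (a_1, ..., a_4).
a = (4, 1, 4, -1)

Write a = (a_1, ..., a_4) in the standard basis. For each basis vector v_i, ℓ(v_i) = <v_i, a> is a linear equation in the a_j's. Collect the n equations into a matrix system V a = ℓ, where row i of V is v_i (expressed in the standard basis). Since V is invertible (lower-triangular with 1s on the diagonal, up to permutation), solve by back-substitution:
  V =
[[1, 0, 0, 1],
 [1, 1, 1, 0],
 [1, 0, 0, 0],
 [1, 1, 0, 0]]
  V a = (3, 9, 4, 5)
Solving gives a = (4, 1, 4, -1).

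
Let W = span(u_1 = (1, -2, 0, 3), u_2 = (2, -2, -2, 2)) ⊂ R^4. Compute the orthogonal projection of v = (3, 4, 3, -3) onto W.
proj_W(v) = (-7/5, 21/10, 7/10, -14/5)

Set up U = [u_1 | ... | u_2] ∈ R^(4×2). The projector onto W = col(U) is P = U (U^T U)^(-1) U^T.
Compute U^T U =
  [14, 12]
  [12, 16],
and U^T v = (-14, -14).
Solve U^T U · c = U^T v for the coefficients: c = (-7/10, -7/20). The projection is proj_W(v) = U c.
Check: (v - proj_W(v)) · u_1 = 0  (should be 0).
Check: (v - proj_W(v)) · u_2 = 0  (should be 0).
Result: proj_W(v) = (-7/5, 21/10, 7/10, -14/5).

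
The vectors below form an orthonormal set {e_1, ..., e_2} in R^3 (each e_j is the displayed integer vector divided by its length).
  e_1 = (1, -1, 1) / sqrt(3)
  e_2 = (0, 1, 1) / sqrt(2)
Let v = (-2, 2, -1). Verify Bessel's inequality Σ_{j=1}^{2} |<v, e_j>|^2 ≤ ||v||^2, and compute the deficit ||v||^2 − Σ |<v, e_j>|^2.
Σ |<v, e_j>|^2 = 53/6; ||v||^2 = 9; deficit = 1/6

Write each e_j = u_j / sqrt(<u_j, u_j>) where u_j is the displayed integer vector. Then <v, e_j> = <v, u_j> / sqrt(<u_j, u_j>), so |<v, e_j>|^2 = <v, u_j>^2 / <u_j, u_j>.
Coefficients: <v, e_1> = -5/sqrt(3), <v, e_2> = 1/sqrt(2).
Square and sum: Σ |<v, e_j>|^2 = 53/6.
Compute ||v||^2 = v·v = 9.
Deficit = 9 − 53/6 = 1/6 ≥ 0, confirming Bessel's inequality. (The deficit equals ||v − Σ <v,e_j> e_j||^2, the squared distance from v to span{e_j}.)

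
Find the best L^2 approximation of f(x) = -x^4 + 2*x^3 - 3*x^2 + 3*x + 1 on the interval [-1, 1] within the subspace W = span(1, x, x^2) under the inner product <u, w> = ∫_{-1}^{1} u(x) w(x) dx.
g(x) = -27*x^2/7 + 21*x/5 + 38/35

The best approximation g ∈ W is the orthogonal projection of f onto W. Writing g = a_0 + a_1 x + a_2 x^2, the coefficients solve the normal equations G · a = b where
  G_{ij} = <φ_i, φ_j> and b_i = <f, φ_i>, with φ_0 = 1, φ_1 = x, φ_2 = x^2.
G =
  [2, 0, 2/3]
  [0, 2/3, 0]
  [2/3, 0, 2/5],
b = (-2/5, 14/5, -86/105).
Solving gives a_0 = 38/35, a_1 = 21/5, a_2 = -27/7, so
  g(x) = -27*x^2/7 + 21*x/5 + 38/35.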